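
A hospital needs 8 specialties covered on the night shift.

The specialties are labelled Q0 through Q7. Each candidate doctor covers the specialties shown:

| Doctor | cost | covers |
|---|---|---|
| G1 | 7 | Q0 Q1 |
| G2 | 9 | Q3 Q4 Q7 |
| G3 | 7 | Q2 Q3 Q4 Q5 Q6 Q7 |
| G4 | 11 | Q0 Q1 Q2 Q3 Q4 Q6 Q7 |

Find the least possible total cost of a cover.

14

G1, G3 together cover every specialty (G1 ∪ G3 = {Q0, Q1, Q2, Q3, Q4, Q5, Q6, Q7}); total cost 7 + 7 = 14.
No covering selection has total cost below 14.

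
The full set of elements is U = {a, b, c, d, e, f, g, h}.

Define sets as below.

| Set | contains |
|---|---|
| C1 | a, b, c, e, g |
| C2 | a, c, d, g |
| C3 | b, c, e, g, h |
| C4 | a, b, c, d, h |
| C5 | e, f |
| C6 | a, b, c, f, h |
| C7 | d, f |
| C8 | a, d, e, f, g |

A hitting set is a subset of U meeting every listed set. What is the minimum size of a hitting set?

2

Take T = {c, f}. Each listed set contains at least one of these, so T is a hitting set of size 2.
The sets C3, C7 are pairwise disjoint, so any hitting set needs a separate element for each — at least 2. Hence 2 is optimal.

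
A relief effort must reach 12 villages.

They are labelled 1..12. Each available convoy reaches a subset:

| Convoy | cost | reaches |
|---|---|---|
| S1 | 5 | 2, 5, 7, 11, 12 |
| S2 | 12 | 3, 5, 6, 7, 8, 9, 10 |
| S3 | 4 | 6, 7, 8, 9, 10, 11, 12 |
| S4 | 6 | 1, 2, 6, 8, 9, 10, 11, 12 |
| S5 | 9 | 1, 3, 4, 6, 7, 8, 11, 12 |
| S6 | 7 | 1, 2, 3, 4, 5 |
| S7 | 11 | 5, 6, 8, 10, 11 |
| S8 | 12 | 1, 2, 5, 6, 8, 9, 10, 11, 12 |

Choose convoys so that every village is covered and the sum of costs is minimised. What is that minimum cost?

S3, S6 together cover every village (S3 ∪ S6 = {1, 2, 3, 4, 5, 6, 7, 8, 9, 10, 11, 12}); total cost 4 + 7 = 11.
No covering selection has total cost below 11.

11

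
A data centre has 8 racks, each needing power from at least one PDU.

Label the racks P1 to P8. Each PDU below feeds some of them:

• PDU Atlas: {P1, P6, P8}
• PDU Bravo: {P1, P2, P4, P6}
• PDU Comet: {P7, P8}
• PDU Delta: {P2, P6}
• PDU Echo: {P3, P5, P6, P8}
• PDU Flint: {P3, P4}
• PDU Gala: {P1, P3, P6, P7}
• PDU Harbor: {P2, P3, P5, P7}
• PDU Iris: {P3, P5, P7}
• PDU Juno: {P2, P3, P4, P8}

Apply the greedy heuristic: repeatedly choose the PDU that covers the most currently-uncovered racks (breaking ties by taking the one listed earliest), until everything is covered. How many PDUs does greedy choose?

3

Greedy: pick Bravo (covers 4 new) → pick Echo (covers 3 new) → pick Comet (covers 1 new). Total picks: 3.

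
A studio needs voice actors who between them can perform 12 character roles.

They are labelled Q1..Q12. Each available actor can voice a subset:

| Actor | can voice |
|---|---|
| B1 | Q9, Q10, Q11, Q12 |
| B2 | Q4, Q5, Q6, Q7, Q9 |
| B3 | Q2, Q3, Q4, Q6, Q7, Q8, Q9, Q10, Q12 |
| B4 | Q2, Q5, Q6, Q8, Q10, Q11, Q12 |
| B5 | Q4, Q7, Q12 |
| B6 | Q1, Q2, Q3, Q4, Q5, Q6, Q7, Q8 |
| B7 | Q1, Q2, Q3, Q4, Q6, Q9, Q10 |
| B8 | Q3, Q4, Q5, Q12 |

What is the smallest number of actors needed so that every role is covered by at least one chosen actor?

2

B1 and B6 together: B1 ∪ B6 = {Q1, Q2, Q3, Q4, Q5, Q6, Q7, Q8, Q9, Q10, Q11, Q12} — every role is covered.
No single actor has all 12 roles (the largest, B3, has 9), so 2 is optimal.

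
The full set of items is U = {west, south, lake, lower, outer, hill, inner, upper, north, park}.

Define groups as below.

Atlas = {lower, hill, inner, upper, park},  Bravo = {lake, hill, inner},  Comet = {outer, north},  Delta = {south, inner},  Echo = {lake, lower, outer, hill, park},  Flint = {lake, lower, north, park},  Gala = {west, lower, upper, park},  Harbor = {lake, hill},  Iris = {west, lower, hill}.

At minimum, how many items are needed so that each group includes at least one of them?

The 4 items {lake, lower, inner, north} hit every group.
The groups Comet, Delta, Gala, Harbor are pairwise disjoint, so any hitting set needs a separate item for each — at least 4. Hence 4 is optimal.

4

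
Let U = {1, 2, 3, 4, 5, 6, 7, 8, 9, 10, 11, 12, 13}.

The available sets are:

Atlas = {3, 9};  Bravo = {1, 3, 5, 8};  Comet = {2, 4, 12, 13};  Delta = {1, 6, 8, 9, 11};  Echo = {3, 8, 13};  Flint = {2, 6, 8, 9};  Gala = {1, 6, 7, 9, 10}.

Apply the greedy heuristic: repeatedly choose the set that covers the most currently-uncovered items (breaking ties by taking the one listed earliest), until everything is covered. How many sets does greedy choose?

4

Greedy: pick Delta (covers 5 new) → pick Comet (covers 4 new) → pick Bravo (covers 2 new) → pick Gala (covers 2 new). Total picks: 4.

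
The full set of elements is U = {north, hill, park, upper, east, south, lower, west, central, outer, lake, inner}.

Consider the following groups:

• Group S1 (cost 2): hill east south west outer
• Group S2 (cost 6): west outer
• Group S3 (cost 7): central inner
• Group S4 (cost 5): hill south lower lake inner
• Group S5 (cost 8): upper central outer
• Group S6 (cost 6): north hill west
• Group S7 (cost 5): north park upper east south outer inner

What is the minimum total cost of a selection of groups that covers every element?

19

S1, S3, S4, S7 together cover every element (S1 ∪ S3 ∪ S4 ∪ S7 = {north, hill, park, upper, east, south, lower, west, central, outer, lake, inner}); total cost 2 + 7 + 5 + 5 = 19.
No covering selection has total cost below 19.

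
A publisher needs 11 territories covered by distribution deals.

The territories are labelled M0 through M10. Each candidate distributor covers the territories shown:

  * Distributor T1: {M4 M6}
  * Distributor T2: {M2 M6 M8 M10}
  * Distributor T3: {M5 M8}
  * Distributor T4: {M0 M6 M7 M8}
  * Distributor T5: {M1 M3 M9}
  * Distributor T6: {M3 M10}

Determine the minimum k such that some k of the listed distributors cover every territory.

T1 and T2 and T3 and T4 and T5 together: T1 ∪ T2 ∪ T3 ∪ T4 ∪ T5 = {M0, M1, M2, M3, M4, M5, M6, M7, M8, M9, M10} — every territory is covered.
No 4 of the 6 distributors cover everything (all 15 combinations miss at least one territory), so 5 is optimal.

5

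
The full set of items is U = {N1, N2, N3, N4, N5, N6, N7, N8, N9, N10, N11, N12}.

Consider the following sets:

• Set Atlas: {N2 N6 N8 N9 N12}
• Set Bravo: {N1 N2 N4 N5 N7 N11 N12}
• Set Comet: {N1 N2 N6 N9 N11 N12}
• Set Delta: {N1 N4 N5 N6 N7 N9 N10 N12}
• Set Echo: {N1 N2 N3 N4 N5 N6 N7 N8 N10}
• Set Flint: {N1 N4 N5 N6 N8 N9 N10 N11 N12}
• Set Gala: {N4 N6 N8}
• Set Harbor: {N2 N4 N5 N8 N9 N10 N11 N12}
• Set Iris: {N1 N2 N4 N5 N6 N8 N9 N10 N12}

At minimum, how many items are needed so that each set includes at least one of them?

2

Take H = {N2, N4}. Each listed set contains at least one of these, so H is a hitting set of size 2.
No single item lies in every set, so at least 2 are needed and 2 is optimal.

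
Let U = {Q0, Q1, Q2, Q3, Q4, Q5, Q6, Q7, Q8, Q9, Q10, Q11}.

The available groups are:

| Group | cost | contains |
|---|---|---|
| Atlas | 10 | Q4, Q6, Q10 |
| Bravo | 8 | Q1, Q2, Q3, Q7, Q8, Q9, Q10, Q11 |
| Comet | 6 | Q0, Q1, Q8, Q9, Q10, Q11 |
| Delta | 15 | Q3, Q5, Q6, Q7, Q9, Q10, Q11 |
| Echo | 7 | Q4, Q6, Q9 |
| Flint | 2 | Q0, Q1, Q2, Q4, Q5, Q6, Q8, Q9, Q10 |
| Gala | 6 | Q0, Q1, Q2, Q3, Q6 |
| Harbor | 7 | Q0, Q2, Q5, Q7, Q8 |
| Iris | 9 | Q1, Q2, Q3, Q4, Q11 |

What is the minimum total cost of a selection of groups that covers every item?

Bravo, Flint together cover every item (Bravo ∪ Flint = {Q0, Q1, Q2, Q3, Q4, Q5, Q6, Q7, Q8, Q9, Q10, Q11}); total cost 8 + 2 = 10.
No covering selection has total cost below 10.

10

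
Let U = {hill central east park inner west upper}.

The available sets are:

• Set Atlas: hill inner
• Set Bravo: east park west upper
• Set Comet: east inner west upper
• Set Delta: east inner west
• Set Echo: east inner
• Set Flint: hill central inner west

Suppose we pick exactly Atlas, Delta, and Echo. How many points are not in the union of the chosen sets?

Union of Atlas, Delta, Echo = {hill, east, inner, west}.
Not covered: central, park, upper — 3 points.

3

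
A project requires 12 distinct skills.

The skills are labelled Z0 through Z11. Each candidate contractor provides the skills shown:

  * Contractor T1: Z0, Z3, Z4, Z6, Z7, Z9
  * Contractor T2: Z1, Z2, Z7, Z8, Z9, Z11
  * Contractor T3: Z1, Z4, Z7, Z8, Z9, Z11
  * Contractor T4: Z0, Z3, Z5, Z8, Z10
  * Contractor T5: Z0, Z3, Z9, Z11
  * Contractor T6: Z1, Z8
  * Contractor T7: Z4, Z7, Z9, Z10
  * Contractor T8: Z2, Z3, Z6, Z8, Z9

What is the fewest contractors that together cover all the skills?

Take {T3, T4, T8}. Their union is {Z0, Z1, Z2, Z3, Z4, Z5, Z6, Z7, Z8, Z9, Z10, Z11}, which is all 12 skills.
Only T4 contains Z5, so T4 is forced; the remaining 7 skills need at least 2 more contractors (each remaining contractor adds at most 5) — so at least 3 contractors are needed, and 3 is optimal.

3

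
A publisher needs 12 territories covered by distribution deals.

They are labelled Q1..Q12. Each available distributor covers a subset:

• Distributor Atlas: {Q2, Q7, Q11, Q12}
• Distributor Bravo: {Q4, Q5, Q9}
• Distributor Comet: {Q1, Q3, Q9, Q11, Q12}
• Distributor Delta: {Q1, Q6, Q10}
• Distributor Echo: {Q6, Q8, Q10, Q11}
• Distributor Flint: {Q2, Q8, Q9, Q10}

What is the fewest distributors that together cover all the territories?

4

Take {Atlas, Bravo, Comet, Echo}. Their union is {Q1, Q2, Q3, Q4, Q5, Q6, Q7, Q8, Q9, Q10, Q11, Q12}, which is all 12 territories.
Only Comet contains Q3, so Comet is forced; the remaining 7 territories need at least 3 more distributors (each remaining distributor adds at most 3) — so at least 4 distributors are needed, and 4 is optimal.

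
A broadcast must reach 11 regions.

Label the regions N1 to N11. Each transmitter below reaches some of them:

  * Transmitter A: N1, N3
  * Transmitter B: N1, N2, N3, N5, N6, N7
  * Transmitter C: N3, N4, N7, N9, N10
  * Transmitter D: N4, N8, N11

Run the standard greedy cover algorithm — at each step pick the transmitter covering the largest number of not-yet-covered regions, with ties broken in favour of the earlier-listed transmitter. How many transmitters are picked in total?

3

Greedy: pick B (covers 6 new) → pick C (covers 3 new) → pick D (covers 2 new). Total picks: 3.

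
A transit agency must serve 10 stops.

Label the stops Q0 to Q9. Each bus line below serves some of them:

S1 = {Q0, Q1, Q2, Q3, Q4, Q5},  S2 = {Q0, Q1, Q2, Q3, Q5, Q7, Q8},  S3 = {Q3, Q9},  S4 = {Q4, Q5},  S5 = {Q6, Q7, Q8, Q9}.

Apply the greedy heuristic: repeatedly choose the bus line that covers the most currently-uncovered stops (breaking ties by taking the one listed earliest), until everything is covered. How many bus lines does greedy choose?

3

Greedy: pick S2 (covers 7 new) → pick S5 (covers 2 new) → pick S1 (covers 1 new). Total picks: 3.
(The true minimum cover uses only 2 bus lines, so greedy is not optimal here.)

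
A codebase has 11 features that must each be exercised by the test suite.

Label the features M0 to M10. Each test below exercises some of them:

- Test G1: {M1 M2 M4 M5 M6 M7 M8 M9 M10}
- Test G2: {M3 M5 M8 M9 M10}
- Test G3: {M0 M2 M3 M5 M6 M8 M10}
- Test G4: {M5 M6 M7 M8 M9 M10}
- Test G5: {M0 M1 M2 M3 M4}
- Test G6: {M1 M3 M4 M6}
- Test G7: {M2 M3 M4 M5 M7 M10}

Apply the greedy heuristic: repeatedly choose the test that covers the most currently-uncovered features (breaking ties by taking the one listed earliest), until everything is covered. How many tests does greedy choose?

Greedy: pick G1 (covers 9 new) → pick G3 (covers 2 new). Total picks: 2.

2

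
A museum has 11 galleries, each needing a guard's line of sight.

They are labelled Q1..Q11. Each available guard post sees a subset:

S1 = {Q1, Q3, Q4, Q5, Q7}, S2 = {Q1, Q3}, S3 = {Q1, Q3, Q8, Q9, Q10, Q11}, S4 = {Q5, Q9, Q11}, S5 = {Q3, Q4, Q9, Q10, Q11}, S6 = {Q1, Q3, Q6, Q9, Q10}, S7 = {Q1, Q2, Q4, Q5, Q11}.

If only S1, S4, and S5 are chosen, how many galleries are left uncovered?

3

Union of S1, S4, S5 = {Q1, Q3, Q4, Q5, Q7, Q9, Q10, Q11}.
Not covered: Q2, Q6, Q8 — 3 galleries.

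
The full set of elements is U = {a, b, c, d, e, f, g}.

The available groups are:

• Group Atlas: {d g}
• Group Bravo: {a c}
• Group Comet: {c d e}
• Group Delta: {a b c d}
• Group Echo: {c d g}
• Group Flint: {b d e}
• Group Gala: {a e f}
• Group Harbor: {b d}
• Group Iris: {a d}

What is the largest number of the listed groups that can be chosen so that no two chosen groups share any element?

Bravo, Harbor are pairwise disjoint (Bravo={a,c}; Harbor={b,d}).
Every remaining group overlaps one of these, and no 3 of the listed groups are pairwise disjoint, so 2 is the maximum.

2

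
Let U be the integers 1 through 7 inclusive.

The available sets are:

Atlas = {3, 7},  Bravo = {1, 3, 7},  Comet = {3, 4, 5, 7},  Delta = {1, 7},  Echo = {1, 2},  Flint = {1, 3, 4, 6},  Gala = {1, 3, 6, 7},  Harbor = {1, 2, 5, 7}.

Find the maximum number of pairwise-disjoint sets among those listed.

Comet, Echo are pairwise disjoint (Comet={3,4,5,7}; Echo={1,2}).
Every remaining set overlaps one of these, and no 3 of the listed sets are pairwise disjoint, so 2 is the maximum.

2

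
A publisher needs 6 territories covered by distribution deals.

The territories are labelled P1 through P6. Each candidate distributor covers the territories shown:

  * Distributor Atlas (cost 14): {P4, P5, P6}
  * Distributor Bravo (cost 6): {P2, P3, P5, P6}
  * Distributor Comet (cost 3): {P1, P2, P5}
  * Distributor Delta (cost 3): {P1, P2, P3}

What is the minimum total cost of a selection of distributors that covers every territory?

Atlas, Delta together cover every territory (Atlas ∪ Delta = {P1, P2, P3, P4, P5, P6}); total cost 14 + 3 = 17.
The greedy pick Comet, Bravo, Atlas costs 23; no covering selection beats 17.

17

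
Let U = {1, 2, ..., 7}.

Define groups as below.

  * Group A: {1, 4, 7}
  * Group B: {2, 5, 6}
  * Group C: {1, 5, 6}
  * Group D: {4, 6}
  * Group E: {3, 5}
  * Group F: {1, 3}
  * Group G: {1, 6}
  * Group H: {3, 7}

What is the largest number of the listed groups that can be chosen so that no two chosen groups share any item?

2

C, H are pairwise disjoint (C={1,5,6}; H={3,7}).
Every remaining group overlaps one of these, and no 3 of the listed groups are pairwise disjoint, so 2 is the maximum.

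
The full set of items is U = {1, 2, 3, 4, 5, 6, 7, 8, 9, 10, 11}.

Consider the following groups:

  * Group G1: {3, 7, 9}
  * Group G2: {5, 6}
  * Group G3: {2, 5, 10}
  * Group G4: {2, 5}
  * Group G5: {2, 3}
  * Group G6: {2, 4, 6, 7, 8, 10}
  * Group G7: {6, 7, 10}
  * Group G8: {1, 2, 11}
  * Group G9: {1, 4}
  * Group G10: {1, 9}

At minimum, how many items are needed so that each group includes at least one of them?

4

H = {1, 2, 6, 7} meets every group (each contains at least one member of H), and |H| = 4.
No choice of 3 items meets every group, so 4 is the minimum.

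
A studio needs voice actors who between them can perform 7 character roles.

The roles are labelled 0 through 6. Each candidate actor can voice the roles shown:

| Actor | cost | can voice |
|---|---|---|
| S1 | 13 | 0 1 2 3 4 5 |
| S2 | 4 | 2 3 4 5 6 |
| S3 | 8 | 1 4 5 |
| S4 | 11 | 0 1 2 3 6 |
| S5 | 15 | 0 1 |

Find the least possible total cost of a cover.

S2, S4 together cover every role (S2 ∪ S4 = {0, 1, 2, 3, 4, 5, 6}); total cost 4 + 11 = 15.
No covering selection has total cost below 15.

15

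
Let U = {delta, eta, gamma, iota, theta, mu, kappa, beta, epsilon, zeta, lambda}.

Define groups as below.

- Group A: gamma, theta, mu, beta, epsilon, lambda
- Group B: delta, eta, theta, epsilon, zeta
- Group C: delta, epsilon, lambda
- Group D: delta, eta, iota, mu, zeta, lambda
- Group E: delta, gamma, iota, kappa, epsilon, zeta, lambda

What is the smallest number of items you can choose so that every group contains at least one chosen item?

The 2 items {mu, epsilon} hit every group.
No single item lies in every group, so at least 2 are needed and 2 is optimal.

2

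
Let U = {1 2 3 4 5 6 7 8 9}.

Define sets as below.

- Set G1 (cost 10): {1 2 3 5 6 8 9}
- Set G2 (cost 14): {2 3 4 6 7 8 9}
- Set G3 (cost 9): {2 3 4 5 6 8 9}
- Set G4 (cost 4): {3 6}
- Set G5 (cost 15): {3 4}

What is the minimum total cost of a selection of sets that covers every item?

G1, G2 together cover every item (G1 ∪ G2 = {1, 2, 3, 4, 5, 6, 7, 8, 9}); total cost 10 + 14 = 24.
The greedy pick G3, G1, G2 costs 33; no covering selection beats 24.

24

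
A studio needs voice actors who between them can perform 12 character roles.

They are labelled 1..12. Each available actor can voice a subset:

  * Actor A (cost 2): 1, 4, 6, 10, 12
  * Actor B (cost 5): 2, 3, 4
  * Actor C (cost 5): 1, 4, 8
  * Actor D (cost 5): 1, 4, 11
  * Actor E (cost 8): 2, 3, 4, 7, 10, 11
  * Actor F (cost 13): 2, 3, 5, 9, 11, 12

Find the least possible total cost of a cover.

A, C, E, F together cover every role (A ∪ C ∪ E ∪ F = {1, 2, 3, 4, 5, 6, 7, 8, 9, 10, 11, 12}); total cost 2 + 5 + 8 + 13 = 28.
No covering selection has total cost below 28.

28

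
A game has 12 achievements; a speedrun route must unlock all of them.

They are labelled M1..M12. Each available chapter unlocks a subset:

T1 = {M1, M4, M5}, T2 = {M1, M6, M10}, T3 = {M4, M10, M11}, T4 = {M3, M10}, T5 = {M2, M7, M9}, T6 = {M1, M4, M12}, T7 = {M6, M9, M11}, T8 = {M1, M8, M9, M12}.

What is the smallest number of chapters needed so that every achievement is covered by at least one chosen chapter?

5

Take {T1, T4, T5, T7, T8}. Their union is {M1, M2, M3, M4, M5, M6, M7, M8, M9, M10, M11, M12}, which is all 12 achievements.
No 4 of the 8 chapters cover everything (all 70 combinations miss at least one achievement), so 5 is optimal.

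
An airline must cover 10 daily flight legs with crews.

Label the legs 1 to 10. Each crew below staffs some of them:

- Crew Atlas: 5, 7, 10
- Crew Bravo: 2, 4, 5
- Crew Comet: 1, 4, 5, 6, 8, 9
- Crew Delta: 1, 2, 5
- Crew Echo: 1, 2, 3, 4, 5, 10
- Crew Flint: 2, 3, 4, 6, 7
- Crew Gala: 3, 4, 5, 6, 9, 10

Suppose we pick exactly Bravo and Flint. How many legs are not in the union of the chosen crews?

4

Union of Bravo, Flint = {2, 3, 4, 5, 6, 7}.
Not covered: 1, 8, 9, 10 — 4 legs.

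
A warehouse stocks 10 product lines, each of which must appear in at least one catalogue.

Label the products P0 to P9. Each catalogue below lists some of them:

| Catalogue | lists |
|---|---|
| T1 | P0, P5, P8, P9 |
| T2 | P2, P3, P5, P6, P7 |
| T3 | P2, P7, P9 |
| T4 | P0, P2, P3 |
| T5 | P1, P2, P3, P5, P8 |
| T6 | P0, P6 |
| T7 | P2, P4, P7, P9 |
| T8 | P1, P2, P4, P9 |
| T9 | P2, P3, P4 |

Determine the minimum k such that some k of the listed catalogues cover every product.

3

T1 and T2 and T8 together: T1 ∪ T2 ∪ T8 = {P0, P1, P2, P3, P4, P5, P6, P7, P8, P9} — every product is covered.
No 2 of the 9 catalogues cover everything (all 36 combinations miss at least one product), so 3 is optimal.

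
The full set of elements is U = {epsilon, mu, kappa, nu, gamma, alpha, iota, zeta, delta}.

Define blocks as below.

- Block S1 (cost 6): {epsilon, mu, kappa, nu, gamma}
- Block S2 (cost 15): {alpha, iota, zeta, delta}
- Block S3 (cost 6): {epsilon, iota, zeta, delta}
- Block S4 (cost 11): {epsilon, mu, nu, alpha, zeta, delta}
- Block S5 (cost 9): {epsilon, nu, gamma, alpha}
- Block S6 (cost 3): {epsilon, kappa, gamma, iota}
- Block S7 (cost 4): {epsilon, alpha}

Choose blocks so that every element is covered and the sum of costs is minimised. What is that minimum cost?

S4, S6 together cover every element (S4 ∪ S6 = {epsilon, mu, kappa, nu, gamma, alpha, iota, zeta, delta}); total cost 11 + 3 = 14.
No covering selection has total cost below 14.

14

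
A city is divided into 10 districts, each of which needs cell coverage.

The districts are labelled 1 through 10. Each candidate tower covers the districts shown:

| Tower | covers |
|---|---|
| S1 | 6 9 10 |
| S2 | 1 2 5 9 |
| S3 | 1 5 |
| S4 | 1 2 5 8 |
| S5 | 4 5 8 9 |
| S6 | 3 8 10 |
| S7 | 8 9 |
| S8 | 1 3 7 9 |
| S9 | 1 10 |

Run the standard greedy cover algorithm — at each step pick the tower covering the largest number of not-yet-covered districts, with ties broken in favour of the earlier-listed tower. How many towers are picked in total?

5

Greedy: pick S2 (covers 4 new) → pick S6 (covers 3 new) → pick S1 (covers 1 new) → pick S5 (covers 1 new) → pick S8 (covers 1 new). Total picks: 5.
(The true minimum cover uses only 4 towers, so greedy is not optimal here.)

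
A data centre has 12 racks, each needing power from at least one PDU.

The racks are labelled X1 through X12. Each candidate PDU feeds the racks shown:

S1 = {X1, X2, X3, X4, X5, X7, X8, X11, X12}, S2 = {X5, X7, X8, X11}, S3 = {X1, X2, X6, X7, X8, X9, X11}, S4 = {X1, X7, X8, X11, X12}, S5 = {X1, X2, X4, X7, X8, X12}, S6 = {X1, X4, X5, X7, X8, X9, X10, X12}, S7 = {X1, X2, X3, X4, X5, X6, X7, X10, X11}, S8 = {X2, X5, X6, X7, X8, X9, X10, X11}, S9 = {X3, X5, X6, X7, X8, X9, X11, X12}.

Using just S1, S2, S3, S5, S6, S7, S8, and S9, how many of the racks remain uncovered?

0

Union of S1, S2, S3, S5, S6, S7, S8, S9 = {X1, X2, X3, X4, X5, X6, X7, X8, X9, X10, X11, X12} — that's every rack, so 0 are uncovered.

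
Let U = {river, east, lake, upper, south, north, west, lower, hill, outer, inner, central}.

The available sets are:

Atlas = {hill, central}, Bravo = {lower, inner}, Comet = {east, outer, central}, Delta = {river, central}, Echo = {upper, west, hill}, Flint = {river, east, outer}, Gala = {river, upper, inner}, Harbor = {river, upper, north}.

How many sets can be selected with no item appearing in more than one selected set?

Atlas, Bravo, Harbor are pairwise disjoint (Atlas={hill,central}; Bravo={lower,inner}; Harbor={river,upper,north}).
Every remaining set overlaps one of these, and no 4 of the listed sets are pairwise disjoint, so 3 is the maximum.

3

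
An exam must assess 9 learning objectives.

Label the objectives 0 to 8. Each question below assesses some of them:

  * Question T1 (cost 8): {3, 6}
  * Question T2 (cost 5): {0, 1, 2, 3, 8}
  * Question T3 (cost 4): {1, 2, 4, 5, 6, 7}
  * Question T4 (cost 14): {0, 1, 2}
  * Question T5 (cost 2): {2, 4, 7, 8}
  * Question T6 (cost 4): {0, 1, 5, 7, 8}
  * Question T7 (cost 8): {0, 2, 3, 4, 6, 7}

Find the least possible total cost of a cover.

T2, T3 together cover every objective (T2 ∪ T3 = {0, 1, 2, 3, 4, 5, 6, 7, 8}); total cost 5 + 4 = 9.
The greedy pick T5, T3, T2 costs 11; no covering selection beats 9.

9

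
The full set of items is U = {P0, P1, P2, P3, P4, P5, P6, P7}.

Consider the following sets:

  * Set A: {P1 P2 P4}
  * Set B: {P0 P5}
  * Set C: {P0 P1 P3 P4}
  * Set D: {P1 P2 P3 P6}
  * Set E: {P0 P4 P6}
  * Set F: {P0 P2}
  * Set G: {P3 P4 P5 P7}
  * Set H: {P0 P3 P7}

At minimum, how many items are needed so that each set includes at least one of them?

Take T = {P0, P2, P7}. Each listed set contains at least one of these, so T is a hitting set of size 3.
No choice of 2 items meets every set, so 3 is the minimum.

3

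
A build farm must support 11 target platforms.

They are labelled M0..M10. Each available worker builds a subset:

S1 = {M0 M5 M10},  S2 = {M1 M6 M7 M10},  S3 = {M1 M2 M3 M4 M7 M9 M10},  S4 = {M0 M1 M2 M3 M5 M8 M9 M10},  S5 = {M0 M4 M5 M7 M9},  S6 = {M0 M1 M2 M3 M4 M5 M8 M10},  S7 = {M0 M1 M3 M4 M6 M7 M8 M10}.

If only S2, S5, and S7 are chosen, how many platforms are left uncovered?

1

Union of S2, S5, S7 = {M0, M1, M3, M4, M5, M6, M7, M8, M9, M10}.
Not covered: M2 — 1 platform.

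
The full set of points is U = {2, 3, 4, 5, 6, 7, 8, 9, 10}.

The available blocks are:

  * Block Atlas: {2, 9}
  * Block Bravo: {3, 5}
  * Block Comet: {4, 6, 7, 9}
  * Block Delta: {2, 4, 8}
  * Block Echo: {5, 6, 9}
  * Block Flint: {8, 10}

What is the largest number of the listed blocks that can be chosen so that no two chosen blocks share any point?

3

Atlas, Bravo, Flint are pairwise disjoint (Atlas={2,9}; Bravo={3,5}; Flint={8,10}).
Every remaining block overlaps one of these, and no 4 of the listed blocks are pairwise disjoint, so 3 is the maximum.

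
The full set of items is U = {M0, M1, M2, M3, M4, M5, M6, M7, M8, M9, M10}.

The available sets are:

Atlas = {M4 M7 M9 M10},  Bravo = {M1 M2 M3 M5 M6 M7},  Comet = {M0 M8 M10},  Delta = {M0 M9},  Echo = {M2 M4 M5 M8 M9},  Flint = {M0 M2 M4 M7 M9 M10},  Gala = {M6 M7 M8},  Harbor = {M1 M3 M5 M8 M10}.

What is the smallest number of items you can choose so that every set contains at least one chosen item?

3

H = {M6, M9, M10} meets every set (each contains at least one member of H), and |H| = 3.
No choice of 2 items meets every set, so 3 is the minimum.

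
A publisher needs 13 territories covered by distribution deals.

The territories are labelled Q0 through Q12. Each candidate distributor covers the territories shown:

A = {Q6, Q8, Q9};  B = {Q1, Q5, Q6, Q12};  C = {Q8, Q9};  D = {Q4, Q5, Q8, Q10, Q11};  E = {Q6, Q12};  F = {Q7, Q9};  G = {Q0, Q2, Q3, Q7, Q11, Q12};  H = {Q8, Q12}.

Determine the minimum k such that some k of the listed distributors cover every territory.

4

B and D and F and G together: B ∪ D ∪ F ∪ G = {Q0, Q1, Q2, Q3, Q4, Q5, Q6, Q7, Q8, Q9, Q10, Q11, Q12} — every territory is covered.
No 3 of the 8 distributors cover everything (all 56 combinations miss at least one territory), so 4 is optimal.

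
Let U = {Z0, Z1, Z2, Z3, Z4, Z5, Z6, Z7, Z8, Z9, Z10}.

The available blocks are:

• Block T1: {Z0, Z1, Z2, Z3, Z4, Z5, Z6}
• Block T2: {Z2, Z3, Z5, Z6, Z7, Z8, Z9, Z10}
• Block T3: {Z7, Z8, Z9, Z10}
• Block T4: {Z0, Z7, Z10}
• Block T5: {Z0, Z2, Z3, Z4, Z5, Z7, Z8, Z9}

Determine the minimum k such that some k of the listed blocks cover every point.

Take {T1, T2}. Their union is {Z0, Z1, Z2, Z3, Z4, Z5, Z6, Z7, Z8, Z9, Z10}, which is all 11 points.
No single block has all 11 points (the largest, T2, has 8), so 2 is optimal.

2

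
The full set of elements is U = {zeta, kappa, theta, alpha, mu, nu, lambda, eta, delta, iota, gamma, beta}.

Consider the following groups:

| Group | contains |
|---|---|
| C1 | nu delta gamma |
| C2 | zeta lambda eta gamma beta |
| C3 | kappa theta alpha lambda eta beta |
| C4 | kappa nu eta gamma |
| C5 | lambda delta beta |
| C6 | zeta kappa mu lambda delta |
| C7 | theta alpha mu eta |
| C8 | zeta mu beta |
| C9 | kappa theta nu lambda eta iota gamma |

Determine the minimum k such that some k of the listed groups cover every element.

C3 and C6 and C9 together: C3 ∪ C6 ∪ C9 = {zeta, kappa, theta, alpha, mu, nu, lambda, eta, delta, iota, gamma, beta} — every element is covered.
Only C9 contains iota, so C9 is forced; the remaining 5 elements need at least 2 more groups (each remaining group adds at most 3) — so at least 3 groups are needed, and 3 is optimal.

3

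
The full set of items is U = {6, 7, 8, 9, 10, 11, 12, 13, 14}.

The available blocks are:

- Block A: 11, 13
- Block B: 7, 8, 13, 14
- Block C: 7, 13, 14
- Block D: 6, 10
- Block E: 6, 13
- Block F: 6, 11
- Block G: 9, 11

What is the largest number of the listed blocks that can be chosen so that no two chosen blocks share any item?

3

C, D, G are pairwise disjoint (C={7,13,14}; D={6,10}; G={9,11}).
Every remaining block overlaps one of these, and no 4 of the listed blocks are pairwise disjoint, so 3 is the maximum.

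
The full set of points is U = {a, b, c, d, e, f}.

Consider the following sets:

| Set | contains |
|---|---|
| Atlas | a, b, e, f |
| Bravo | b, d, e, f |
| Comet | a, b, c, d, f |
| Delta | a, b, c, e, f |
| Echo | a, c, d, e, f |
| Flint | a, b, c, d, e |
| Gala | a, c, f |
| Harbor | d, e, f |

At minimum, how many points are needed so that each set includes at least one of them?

Take H = {a, e}. Each listed set contains at least one of these, so H is a hitting set of size 2.
No single point lies in every set, so at least 2 are needed and 2 is optimal.

2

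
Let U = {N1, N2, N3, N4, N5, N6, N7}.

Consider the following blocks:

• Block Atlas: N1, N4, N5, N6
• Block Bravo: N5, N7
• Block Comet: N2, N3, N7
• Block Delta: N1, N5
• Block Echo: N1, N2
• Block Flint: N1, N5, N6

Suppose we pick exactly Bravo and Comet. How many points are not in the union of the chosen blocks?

3

Union of Bravo, Comet = {N2, N3, N5, N7}.
Not covered: N1, N4, N6 — 3 points.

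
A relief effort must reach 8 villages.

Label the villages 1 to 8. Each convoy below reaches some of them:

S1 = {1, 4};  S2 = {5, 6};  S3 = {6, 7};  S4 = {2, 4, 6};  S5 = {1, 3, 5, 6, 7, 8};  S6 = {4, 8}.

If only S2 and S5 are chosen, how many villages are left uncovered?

Union of S2, S5 = {1, 3, 5, 6, 7, 8}.
Not covered: 2, 4 — 2 villages.

2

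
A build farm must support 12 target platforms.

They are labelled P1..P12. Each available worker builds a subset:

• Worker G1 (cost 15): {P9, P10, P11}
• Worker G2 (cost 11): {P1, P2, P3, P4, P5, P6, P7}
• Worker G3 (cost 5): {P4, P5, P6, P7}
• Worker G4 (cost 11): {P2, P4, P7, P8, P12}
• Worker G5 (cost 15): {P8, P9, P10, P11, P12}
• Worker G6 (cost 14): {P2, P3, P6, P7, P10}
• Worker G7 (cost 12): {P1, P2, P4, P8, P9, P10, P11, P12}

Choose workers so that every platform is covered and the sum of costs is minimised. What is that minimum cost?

G2, G7 together cover every platform (G2 ∪ G7 = {P1, P2, P3, P4, P5, P6, P7, P8, P9, P10, P11, P12}); total cost 11 + 12 = 23.
The greedy pick G3, G7, G2 costs 28; no covering selection beats 23.

23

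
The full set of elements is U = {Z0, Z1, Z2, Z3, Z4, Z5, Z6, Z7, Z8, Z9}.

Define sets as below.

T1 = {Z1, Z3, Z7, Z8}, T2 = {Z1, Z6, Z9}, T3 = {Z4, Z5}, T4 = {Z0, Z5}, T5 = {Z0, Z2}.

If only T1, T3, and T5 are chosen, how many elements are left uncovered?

Union of T1, T3, T5 = {Z0, Z1, Z2, Z3, Z4, Z5, Z7, Z8}.
Not covered: Z6, Z9 — 2 elements.

2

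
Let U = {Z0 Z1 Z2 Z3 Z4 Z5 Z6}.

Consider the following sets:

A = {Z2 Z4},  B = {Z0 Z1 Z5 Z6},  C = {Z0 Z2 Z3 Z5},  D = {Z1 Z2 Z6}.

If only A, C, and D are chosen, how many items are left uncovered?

Union of A, C, D = {Z0, Z1, Z2, Z3, Z4, Z5, Z6} — that's every item, so 0 are uncovered.

0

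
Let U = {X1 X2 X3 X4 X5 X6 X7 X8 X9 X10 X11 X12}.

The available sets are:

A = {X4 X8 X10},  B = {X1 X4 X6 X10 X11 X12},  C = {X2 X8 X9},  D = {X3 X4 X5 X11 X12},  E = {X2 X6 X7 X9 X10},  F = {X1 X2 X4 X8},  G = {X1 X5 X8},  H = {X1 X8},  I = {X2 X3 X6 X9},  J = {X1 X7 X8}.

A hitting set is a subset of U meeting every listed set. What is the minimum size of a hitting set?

T = {X6, X8, X12} meets every set (each contains at least one member of T), and |T| = 3.
The sets D, E, H are pairwise disjoint, so any hitting set needs a separate point for each — at least 3. Hence 3 is optimal.

3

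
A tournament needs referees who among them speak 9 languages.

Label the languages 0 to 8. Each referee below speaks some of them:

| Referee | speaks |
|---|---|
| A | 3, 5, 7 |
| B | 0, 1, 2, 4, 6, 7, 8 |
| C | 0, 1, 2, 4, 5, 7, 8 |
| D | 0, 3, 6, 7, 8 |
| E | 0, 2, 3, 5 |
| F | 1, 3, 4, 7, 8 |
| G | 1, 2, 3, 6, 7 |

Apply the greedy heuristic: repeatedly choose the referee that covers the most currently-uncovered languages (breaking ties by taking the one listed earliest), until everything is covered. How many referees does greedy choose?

Greedy: pick B (covers 7 new) → pick A (covers 2 new). Total picks: 2.

2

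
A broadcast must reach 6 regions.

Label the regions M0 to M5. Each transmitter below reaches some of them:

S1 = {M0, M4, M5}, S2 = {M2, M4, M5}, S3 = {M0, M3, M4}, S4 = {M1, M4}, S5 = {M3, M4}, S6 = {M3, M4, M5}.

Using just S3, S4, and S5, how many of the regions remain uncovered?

Union of S3, S4, S5 = {M0, M1, M3, M4}.
Not covered: M2, M5 — 2 regions.

2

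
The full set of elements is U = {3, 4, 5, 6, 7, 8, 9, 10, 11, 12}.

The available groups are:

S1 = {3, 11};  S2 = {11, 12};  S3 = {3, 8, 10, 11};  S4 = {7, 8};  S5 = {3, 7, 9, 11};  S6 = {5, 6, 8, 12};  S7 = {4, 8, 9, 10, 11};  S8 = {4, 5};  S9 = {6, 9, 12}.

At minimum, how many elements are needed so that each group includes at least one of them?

Take H = {3, 5, 8, 12}. Each listed group contains at least one of these, so H is a hitting set of size 4.
The groups S1, S4, S8, S9 are pairwise disjoint, so any hitting set needs a separate element for each — at least 4. Hence 4 is optimal.

4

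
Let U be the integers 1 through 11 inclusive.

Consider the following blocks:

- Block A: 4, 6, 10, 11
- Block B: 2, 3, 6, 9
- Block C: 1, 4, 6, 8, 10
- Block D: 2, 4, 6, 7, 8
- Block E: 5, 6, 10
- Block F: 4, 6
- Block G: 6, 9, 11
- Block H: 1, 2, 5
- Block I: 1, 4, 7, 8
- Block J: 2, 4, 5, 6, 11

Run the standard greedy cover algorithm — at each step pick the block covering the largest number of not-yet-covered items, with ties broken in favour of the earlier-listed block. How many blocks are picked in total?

Greedy: pick C (covers 5 new) → pick B (covers 3 new) → pick J (covers 2 new) → pick D (covers 1 new). Total picks: 4.

4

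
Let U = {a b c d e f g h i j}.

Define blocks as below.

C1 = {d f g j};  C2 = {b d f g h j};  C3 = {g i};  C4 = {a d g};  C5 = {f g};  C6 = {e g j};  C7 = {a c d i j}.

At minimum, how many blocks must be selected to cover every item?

3

Take {C2, C6, C7}. Their union is {a, b, c, d, e, f, g, h, i, j}, which is all 10 items.
Only C2 contains b, so C2 is forced; the remaining 4 items need at least 2 more blocks (each remaining block adds at most 3) — so at least 3 blocks are needed, and 3 is optimal.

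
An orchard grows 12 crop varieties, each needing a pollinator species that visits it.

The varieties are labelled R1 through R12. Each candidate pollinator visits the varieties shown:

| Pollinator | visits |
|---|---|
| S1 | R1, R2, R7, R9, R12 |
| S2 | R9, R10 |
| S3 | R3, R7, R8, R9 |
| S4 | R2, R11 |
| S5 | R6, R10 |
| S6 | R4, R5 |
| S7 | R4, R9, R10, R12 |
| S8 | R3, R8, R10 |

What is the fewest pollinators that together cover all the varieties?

5

Take {S1, S4, S5, S6, S8}. Their union is {R1, R2, R3, R4, R5, R6, R7, R8, R9, R10, R11, R12}, which is all 12 varieties.
No 4 of the 8 pollinators cover everything (all 70 combinations miss at least one variety), so 5 is optimal.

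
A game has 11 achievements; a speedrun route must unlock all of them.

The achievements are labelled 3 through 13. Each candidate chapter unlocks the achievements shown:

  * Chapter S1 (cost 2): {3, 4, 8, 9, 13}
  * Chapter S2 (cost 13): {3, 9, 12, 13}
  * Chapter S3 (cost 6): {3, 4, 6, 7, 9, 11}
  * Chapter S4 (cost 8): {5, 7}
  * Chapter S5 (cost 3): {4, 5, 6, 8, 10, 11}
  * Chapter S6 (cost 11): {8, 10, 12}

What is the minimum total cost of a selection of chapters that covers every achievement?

S1, S3, S5, S6 together cover every achievement (S1 ∪ S3 ∪ S5 ∪ S6 = {3, 4, 5, 6, 7, 8, 9, 10, 11, 12, 13}); total cost 2 + 6 + 3 + 11 = 22.
No covering selection has total cost below 22.

22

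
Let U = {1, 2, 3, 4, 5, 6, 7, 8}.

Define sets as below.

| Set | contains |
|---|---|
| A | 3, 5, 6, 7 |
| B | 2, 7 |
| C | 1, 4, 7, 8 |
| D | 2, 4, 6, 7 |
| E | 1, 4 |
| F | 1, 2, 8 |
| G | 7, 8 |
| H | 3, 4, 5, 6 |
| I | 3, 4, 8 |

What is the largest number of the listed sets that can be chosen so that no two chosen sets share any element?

2

E, G are pairwise disjoint (E={1,4}; G={7,8}).
Every remaining set overlaps one of these, and no 3 of the listed sets are pairwise disjoint, so 2 is the maximum.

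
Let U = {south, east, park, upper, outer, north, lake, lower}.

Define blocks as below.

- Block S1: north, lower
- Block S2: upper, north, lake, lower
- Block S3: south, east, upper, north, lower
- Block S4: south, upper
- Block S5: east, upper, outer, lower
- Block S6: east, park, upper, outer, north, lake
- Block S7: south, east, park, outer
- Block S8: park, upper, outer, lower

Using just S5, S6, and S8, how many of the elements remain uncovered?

1

Union of S5, S6, S8 = {east, park, upper, outer, north, lake, lower}.
Not covered: south — 1 element.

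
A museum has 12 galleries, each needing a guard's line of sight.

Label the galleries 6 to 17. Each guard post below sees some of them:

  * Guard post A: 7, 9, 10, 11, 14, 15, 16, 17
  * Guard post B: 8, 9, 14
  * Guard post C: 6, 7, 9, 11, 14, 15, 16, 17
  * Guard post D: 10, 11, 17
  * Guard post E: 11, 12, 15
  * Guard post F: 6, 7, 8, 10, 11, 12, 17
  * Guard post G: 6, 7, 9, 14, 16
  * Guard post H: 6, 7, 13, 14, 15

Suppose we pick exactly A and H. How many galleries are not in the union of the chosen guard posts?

Union of A, H = {6, 7, 9, 10, 11, 13, 14, 15, 16, 17}.
Not covered: 8, 12 — 2 galleries.

2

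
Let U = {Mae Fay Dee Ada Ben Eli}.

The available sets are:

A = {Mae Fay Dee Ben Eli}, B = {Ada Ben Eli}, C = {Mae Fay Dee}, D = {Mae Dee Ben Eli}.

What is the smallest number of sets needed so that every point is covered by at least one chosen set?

A and B cover everything between them: the union {Mae, Fay, Dee, Ada, Ben, Eli} is all of U.
No single set has all 6 points (the largest, A, has 5), so 2 is optimal.

2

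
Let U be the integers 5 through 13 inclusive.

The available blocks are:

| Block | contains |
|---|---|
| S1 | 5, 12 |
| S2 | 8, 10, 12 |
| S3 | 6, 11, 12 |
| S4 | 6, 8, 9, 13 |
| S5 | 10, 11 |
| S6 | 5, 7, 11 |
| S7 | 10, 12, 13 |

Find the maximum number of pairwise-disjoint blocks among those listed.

3

S1, S4, S5 are pairwise disjoint (S1={5,12}; S4={6,8,9,13}; S5={10,11}).
Every remaining block overlaps one of these, and no 4 of the listed blocks are pairwise disjoint, so 3 is the maximum.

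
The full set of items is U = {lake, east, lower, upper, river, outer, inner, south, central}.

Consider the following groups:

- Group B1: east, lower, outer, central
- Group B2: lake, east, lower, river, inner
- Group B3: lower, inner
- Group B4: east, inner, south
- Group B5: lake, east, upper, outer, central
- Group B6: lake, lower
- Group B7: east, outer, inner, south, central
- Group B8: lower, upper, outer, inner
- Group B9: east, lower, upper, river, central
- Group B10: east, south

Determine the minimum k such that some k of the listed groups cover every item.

3

B6, B7, and B9 cover everything between them: the union {lake, east, lower, upper, river, outer, inner, south, central} is all of U.
No 2 of the 10 groups cover everything (all 45 combinations miss at least one item), so 3 is optimal.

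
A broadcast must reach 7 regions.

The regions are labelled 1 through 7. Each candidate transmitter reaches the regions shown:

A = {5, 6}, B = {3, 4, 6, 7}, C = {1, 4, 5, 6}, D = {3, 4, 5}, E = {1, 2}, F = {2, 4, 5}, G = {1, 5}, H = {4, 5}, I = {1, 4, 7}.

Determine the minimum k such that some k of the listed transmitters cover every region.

3

B and F and I together: B ∪ F ∪ I = {1, 2, 3, 4, 5, 6, 7} — every region is covered.
No 2 of the 9 transmitters cover everything (all 36 combinations miss at least one region), so 3 is optimal.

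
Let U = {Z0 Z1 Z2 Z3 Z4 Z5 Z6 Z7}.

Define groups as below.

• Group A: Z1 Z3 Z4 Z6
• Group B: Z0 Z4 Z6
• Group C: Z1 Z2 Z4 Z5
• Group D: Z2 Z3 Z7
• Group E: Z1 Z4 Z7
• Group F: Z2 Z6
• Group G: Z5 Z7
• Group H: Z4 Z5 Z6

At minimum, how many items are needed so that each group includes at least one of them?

3

Take T = {Z4, Z6, Z7}. Each listed group contains at least one of these, so T is a hitting set of size 3.
No choice of 2 items meets every group, so 3 is the minimum.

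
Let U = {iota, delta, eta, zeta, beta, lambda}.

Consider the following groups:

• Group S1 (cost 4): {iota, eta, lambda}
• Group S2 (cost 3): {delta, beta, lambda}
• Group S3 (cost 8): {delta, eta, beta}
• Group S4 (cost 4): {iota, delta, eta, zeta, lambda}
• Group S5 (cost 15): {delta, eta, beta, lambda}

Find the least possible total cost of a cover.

7

S2, S4 together cover every element (S2 ∪ S4 = {iota, delta, eta, zeta, beta, lambda}); total cost 3 + 4 = 7.
No covering selection has total cost below 7.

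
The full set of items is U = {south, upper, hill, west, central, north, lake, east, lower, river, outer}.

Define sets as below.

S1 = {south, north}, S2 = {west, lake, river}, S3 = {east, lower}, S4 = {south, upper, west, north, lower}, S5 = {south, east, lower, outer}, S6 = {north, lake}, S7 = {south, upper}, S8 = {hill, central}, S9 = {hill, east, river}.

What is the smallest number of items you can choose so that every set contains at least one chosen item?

H = {south, hill, lake, east} meets every set (each contains at least one member of H), and |H| = 4.
The sets S1, S2, S3, S8 are pairwise disjoint, so any hitting set needs a separate item for each — at least 4. Hence 4 is optimal.

4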